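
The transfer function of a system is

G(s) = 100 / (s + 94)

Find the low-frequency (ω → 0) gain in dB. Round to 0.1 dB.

G(0) = 100 / 94 ≈ 1.0638
20 log₁₀(1.0638) ≈ 0.54 dB

0.5 dB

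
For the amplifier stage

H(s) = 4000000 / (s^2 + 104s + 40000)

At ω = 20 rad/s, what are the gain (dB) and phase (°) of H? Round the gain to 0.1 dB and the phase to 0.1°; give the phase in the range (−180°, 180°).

40.1 dB, -3.0°

At s = jω = j20:
quadratic: (j20)² + 104·j20 + 40000 = 39600 + j2080 → |·| ≈ 39655, ∠ ≈ 3.01°
|H| = 4000000 / 39655 ≈ 100.87
Gain = 20 log₁₀(100.87) ≈ 40.08 dB
∠H = 0.00° − 3.01° = -3.01°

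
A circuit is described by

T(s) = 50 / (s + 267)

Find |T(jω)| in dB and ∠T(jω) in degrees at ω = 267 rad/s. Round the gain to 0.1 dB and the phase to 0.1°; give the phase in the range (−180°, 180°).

Substitute s = j267:
Numerator: 50 = 50 + j0
Denominator: (j267) + 267 = 267 + j267
|N| = √(50² + 0²) ≈ 50, ∠N ≈ 0.00°
|D| = √(267² + 267²) ≈ 377.6, ∠D ≈ 45.00°
|T| = 50 / 377.6 ≈ 0.13242
Gain = 20 log₁₀(0.13242) ≈ -17.56 dB
∠T = 0.00° − 45.00° = -45.00°

-17.6 dB, -45.0°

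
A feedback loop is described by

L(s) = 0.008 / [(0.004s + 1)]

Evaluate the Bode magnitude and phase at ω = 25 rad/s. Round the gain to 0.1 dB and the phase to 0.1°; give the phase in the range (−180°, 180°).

-42.0 dB, -5.7°

At ω = 25 rad/s:
pole (1 + j25·0.004) = 1 + j0.1 → |·| ≈ 1.005, ∠ ≈ 5.71°
|L| = 0.008 · 1 / (1.005) ≈ 0.0079602
Gain = 20 log₁₀(0.0079602) ≈ -41.98 dB
∠L = (0°) − (5.71°) = -5.71°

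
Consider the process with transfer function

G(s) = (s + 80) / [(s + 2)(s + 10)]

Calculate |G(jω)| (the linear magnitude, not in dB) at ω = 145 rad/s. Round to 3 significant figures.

0.00786

At s = jω = j145:
zero (s+80): 80 + j145 → |·| = √(80²+145²) = √27425 ≈ 165.6, ∠ = arctan(145/80) ≈ 61.11°
pole (s+2): 2 + j145 → |·| = √(2²+145²) = √21029 ≈ 145.01, ∠ = arctan(145/2) ≈ 89.21°
pole (s+10): 10 + j145 → |·| = √(10²+145²) = √21125 ≈ 145.34, ∠ = arctan(145/10) ≈ 86.05°
|G| = 1 · 165.6 / 21076 ≈ 0.0078573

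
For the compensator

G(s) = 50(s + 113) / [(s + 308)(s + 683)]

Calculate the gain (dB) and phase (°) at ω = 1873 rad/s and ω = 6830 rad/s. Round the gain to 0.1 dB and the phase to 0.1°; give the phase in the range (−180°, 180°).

At s = jω = j1873:
zero (s+113): 113 + j1873 → |·| = √(113²+1873²) = √3520898 ≈ 1876.4, ∠ = arctan(1873/113) ≈ 86.55°
pole (s+308): 308 + j1873 → |·| = √(308²+1873²) = √3602993 ≈ 1898.2, ∠ = arctan(1873/308) ≈ 80.66°
pole (s+683): 683 + j1873 → |·| = √(683²+1873²) = √3974618 ≈ 1993.6, ∠ = arctan(1873/683) ≈ 69.97°
|G| = 50 · 1876.4 / 3.7843e+06 ≈ 0.024792
Gain = 20 log₁₀(0.024792) ≈ -32.11 dB
∠G = 86.55° − 150.63° = -64.08°

At s = jω = j6830:
zero (s+113): 113 + j6830 → |·| = √(113²+6830²) = √46661669 ≈ 6830.9, ∠ = arctan(6830/113) ≈ 89.05°
pole (s+308): 308 + j6830 → |·| = √(308²+6830²) = √46743764 ≈ 6836.9, ∠ = arctan(6830/308) ≈ 87.42°
pole (s+683): 683 + j6830 → |·| = √(683²+6830²) = √47115389 ≈ 6864.1, ∠ = arctan(6830/683) ≈ 84.29°
|G| = 50 · 6830.9 / 4.6929e+07 ≈ 0.0072779
Gain = 20 log₁₀(0.0072779) ≈ -42.76 dB
∠G = 89.05° − 171.71° = -82.66°

ω = 1873: -32.1 dB, -64.1°; ω = 6830: -42.8 dB, -82.7°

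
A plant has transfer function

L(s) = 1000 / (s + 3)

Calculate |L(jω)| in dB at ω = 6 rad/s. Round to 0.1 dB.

Substitute s = j6:
Numerator: 1000 = 1000 + j0
Denominator: (j6) + 3 = 3 + j6
|N| = √(1000² + 0²) ≈ 1000, ∠N ≈ 0.00°
|D| = √(3² + 6²) ≈ 6.7082, ∠D ≈ 63.43°
|L| = 1000 / 6.7082 ≈ 149.07
Gain = 20 log₁₀(149.07) ≈ 43.47 dB

43.5 dB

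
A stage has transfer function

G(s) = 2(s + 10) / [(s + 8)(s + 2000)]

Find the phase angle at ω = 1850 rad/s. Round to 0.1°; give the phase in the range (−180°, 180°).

At s = jω = j1850:
zero (s+10): 10 + j1850 → |·| = √(10²+1850²) = √3422600 ≈ 1850, ∠ = arctan(1850/10) ≈ 89.69°
pole (s+8): 8 + j1850 → |·| = √(8²+1850²) = √3422564 ≈ 1850, ∠ = arctan(1850/8) ≈ 89.75°
pole (s+2000): 2000 + j1850 → |·| = √(2000²+1850²) = √7422500 ≈ 2724.4, ∠ = arctan(1850/2000) ≈ 42.77°
∠G = 89.69° − 132.52° = -42.83°

-42.8°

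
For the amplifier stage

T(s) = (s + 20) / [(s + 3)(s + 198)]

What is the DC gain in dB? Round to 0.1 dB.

T(0) = 1·20 / (3·198) ≈ 0.03367
20 log₁₀(0.03367) ≈ -29.46 dB

-29.5 dB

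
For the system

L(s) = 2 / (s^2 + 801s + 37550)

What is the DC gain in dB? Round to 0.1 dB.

L(0) = 2 / 37550 ≈ 5.3262e-05
20 log₁₀(5.3262e-05) ≈ -85.47 dB

-85.5 dB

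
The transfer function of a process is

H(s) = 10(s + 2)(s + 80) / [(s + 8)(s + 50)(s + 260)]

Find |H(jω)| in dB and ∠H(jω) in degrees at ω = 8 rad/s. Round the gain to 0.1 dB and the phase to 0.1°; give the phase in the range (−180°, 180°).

At s = jω = j8:
zero (s+2): 2 + j8 → |·| = √(2²+8²) = √68 ≈ 8.2462, ∠ = arctan(8/2) ≈ 75.96°
zero (s+80): 80 + j8 → |·| = √(80²+8²) = √6464 ≈ 80.399, ∠ = arctan(8/80) ≈ 5.71°
pole (s+8): 8 + j8 → |·| = √(8²+8²) = √128 ≈ 11.314, ∠ = arctan(8/8) ≈ 45.00°
pole (s+50): 50 + j8 → |·| = √(50²+8²) = √2564 ≈ 50.636, ∠ = arctan(8/50) ≈ 9.09°
pole (s+260): 260 + j8 → |·| = √(260²+8²) = √67664 ≈ 260.12, ∠ = arctan(8/260) ≈ 1.76°
|H| = 10 · 662.99 / 1.4902e+05 ≈ 0.04449
Gain = 20 log₁₀(0.04449) ≈ -27.03 dB
∠H = 81.67° − 55.85° = 25.82°

-27.0 dB, 25.8°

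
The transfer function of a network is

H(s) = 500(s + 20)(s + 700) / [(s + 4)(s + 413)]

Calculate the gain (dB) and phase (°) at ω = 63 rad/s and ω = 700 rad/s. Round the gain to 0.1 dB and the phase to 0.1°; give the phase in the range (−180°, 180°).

ω = 63: 58.9 dB, -17.5°; ω = 700: 55.7 dB, -15.8°

At s = jω = j63:
zero (s+20): 20 + j63 → |·| = √(20²+63²) = √4369 ≈ 66.098, ∠ = arctan(63/20) ≈ 72.39°
zero (s+700): 700 + j63 → |·| = √(700²+63²) = √493969 ≈ 702.83, ∠ = arctan(63/700) ≈ 5.14°
pole (s+4): 4 + j63 → |·| = √(4²+63²) = √3985 ≈ 63.127, ∠ = arctan(63/4) ≈ 86.37°
pole (s+413): 413 + j63 → |·| = √(413²+63²) = √174538 ≈ 417.78, ∠ = arctan(63/413) ≈ 8.67°
|H| = 500 · 46456 / 26373 ≈ 880.75
Gain = 20 log₁₀(880.75) ≈ 58.90 dB
∠H = 77.53° − 95.04° = -17.51°

At s = jω = j700:
zero (s+20): 20 + j700 → |·| = √(20²+700²) = √490400 ≈ 700.29, ∠ = arctan(700/20) ≈ 88.36°
zero (s+700): 700 + j700 → |·| = √(700²+700²) = √980000 ≈ 989.95, ∠ = arctan(700/700) ≈ 45.00°
pole (s+4): 4 + j700 → |·| = √(4²+700²) = √490016 ≈ 700.01, ∠ = arctan(700/4) ≈ 89.67°
pole (s+413): 413 + j700 → |·| = √(413²+700²) = √660569 ≈ 812.75, ∠ = arctan(700/413) ≈ 59.46°
|H| = 500 · 6.9325e+05 / 5.6893e+05 ≈ 609.26
Gain = 20 log₁₀(609.26) ≈ 55.70 dB
∠H = 133.36° − 149.13° = -15.77°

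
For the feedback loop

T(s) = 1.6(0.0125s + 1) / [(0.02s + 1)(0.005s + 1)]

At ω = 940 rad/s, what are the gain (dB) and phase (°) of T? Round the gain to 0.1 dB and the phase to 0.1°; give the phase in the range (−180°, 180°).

At ω = 940 rad/s:
zero (1 + j940·0.0125) = 1 + j11.75 → |·| ≈ 11.792, ∠ ≈ 85.14°
pole (1 + j940·0.02) = 1 + j18.8 → |·| ≈ 18.827, ∠ ≈ 86.96°
pole (1 + j940·0.005) = 1 + j4.7 → |·| ≈ 4.8052, ∠ ≈ 77.99°
|T| = 1.6 · 11.792 / (18.827 · 4.8052) ≈ 0.20855
Gain = 20 log₁₀(0.20855) ≈ -13.62 dB
∠T = (85.14°) − (86.96° + 77.99°) = -79.81°

-13.6 dB, -79.8°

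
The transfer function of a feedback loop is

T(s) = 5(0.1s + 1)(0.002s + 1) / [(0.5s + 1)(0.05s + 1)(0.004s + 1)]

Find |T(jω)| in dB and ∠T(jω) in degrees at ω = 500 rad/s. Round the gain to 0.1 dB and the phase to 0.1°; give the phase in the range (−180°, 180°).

At ω = 500 rad/s:
zero (1 + j500·0.1) = 1 + j50 → |·| ≈ 50.01, ∠ ≈ 88.85°
zero (1 + j500·0.002) = 1 + j1 → |·| ≈ 1.4142, ∠ ≈ 45.00°
pole (1 + j500·0.5) = 1 + j250 → |·| ≈ 250, ∠ ≈ 89.77°
pole (1 + j500·0.05) = 1 + j25 → |·| ≈ 25.02, ∠ ≈ 87.71°
pole (1 + j500·0.004) = 1 + j2 → |·| ≈ 2.2361, ∠ ≈ 63.43°
|T| = 5 · 50.01 · 1.4142 / (250 · 25.02 · 2.2361) ≈ 0.025282
Gain = 20 log₁₀(0.025282) ≈ -31.94 dB
∠T = (88.85° + 45.00°) − (89.77° + 87.71° + 63.43°) = -107.06°

-31.9 dB, -107.1°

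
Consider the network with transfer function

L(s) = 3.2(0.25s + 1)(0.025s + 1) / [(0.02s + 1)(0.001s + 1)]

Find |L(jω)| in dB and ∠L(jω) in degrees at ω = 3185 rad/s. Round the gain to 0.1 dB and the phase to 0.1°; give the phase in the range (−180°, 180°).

At ω = 3185 rad/s:
zero (1 + j3185·0.25) = 1 + j796.25 → |·| ≈ 796.25, ∠ ≈ 89.93°
zero (1 + j3185·0.025) = 1 + j79.625 → |·| ≈ 79.631, ∠ ≈ 89.28°
pole (1 + j3185·0.02) = 1 + j63.7 → |·| ≈ 63.708, ∠ ≈ 89.10°
pole (1 + j3185·0.001) = 1 + j3.185 → |·| ≈ 3.3383, ∠ ≈ 72.57°
|L| = 3.2 · 796.25 · 79.631 / (63.708 · 3.3383) ≈ 954.03
Gain = 20 log₁₀(954.03) ≈ 59.59 dB
∠L = (89.93° + 89.28°) − (89.10° + 72.57°) = 17.54°

59.6 dB, 17.5°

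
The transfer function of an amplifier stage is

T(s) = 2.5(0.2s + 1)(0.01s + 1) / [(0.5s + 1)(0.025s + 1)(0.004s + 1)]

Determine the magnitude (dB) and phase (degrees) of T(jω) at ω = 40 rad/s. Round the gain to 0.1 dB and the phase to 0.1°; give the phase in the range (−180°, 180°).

At ω = 40 rad/s:
zero (1 + j40·0.2) = 1 + j8 → |·| ≈ 8.0623, ∠ ≈ 82.87°
zero (1 + j40·0.01) = 1 + j0.4 → |·| ≈ 1.077, ∠ ≈ 21.80°
pole (1 + j40·0.5) = 1 + j20 → |·| ≈ 20.025, ∠ ≈ 87.14°
pole (1 + j40·0.025) = 1 + j1 → |·| ≈ 1.4142, ∠ ≈ 45.00°
pole (1 + j40·0.004) = 1 + j0.16 → |·| ≈ 1.0127, ∠ ≈ 9.09°
|T| = 2.5 · 8.0623 · 1.077 / (20.025 · 1.4142 · 1.0127) ≈ 0.75692
Gain = 20 log₁₀(0.75692) ≈ -2.42 dB
∠T = (82.87° + 21.80°) − (87.14° + 45.00° + 9.09°) = -36.56°

-2.4 dB, -36.6°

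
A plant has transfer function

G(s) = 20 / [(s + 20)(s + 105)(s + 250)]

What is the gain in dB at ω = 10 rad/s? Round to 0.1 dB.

At s = jω = j10:
pole (s+20): 20 + j10 → |·| = √(20²+10²) = √500 ≈ 22.361, ∠ = arctan(10/20) ≈ 26.57°
pole (s+105): 105 + j10 → |·| = √(105²+10²) = √11125 ≈ 105.48, ∠ = arctan(10/105) ≈ 5.44°
pole (s+250): 250 + j10 → |·| = √(250²+10²) = √62600 ≈ 250.2, ∠ = arctan(10/250) ≈ 2.29°
|G| = 20 / 5.9013e+05 ≈ 3.3891e-05
Gain = 20 log₁₀(3.3891e-05) ≈ -89.40 dB

-89.4 dB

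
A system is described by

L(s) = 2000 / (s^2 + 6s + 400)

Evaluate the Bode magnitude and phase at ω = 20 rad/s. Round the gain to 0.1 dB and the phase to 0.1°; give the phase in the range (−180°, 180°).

At s = jω = j20:
quadratic: (j20)² + 6·j20 + 400 = 0 + j120 → |·| ≈ 120, ∠ ≈ 90.00°
|L| = 2000 / 120 ≈ 16.667
Gain = 20 log₁₀(16.667) ≈ 24.44 dB
∠L = 0.00° − 90.00° = -90.00°

24.4 dB, -90.0°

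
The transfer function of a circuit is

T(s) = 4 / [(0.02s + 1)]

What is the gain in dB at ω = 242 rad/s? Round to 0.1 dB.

At ω = 242 rad/s:
pole (1 + j242·0.02) = 1 + j4.84 → |·| ≈ 4.9422, ∠ ≈ 78.33°
|T| = 4 · 1 / (4.9422) ≈ 0.80936
Gain = 20 log₁₀(0.80936) ≈ -1.84 dB

-1.8 dB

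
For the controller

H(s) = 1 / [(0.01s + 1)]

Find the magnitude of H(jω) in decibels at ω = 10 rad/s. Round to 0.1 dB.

-0.0 dB

At ω = 10 rad/s:
pole (1 + j10·0.01) = 1 + j0.1 → |·| ≈ 1.005, ∠ ≈ 5.71°
|H| = 1 · 1 / (1.005) ≈ 0.99502
Gain = 20 log₁₀(0.99502) ≈ -0.04 dB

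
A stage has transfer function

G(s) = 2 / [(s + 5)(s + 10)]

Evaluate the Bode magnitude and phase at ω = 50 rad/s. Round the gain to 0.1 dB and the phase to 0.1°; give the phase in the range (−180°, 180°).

-62.2 dB, -163.0°

At s = jω = j50:
pole (s+5): 5 + j50 → |·| = √(5²+50²) = √2525 ≈ 50.249, ∠ = arctan(50/5) ≈ 84.29°
pole (s+10): 10 + j50 → |·| = √(10²+50²) = √2600 ≈ 50.99, ∠ = arctan(50/10) ≈ 78.69°
|G| = 2 / 2562.2 ≈ 0.00078058
Gain = 20 log₁₀(0.00078058) ≈ -62.15 dB
∠G = 0.00° − 162.98° = -162.98°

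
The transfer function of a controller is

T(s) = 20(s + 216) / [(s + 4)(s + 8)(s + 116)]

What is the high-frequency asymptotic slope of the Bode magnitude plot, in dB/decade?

-40 dB/decade

Each pole contributes −20 dB/decade at high frequency; each zero contributes +20 dB/decade.
Net: 1 zero(s) − 3 pole(s) → -40 dB/decade.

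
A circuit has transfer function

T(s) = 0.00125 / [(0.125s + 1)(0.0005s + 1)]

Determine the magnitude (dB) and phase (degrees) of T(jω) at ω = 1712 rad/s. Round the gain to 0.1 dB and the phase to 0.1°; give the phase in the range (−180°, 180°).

At ω = 1712 rad/s:
pole (1 + j1712·0.125) = 1 + j214 → |·| ≈ 214, ∠ ≈ 89.73°
pole (1 + j1712·0.0005) = 1 + j0.856 → |·| ≈ 1.3163, ∠ ≈ 40.56°
|T| = 0.00125 · 1 / (214 · 1.3163) ≈ 4.4375e-06
Gain = 20 log₁₀(4.4375e-06) ≈ -107.06 dB
∠T = (0°) − (89.73° + 40.56°) = -130.29°

-107.1 dB, -130.3°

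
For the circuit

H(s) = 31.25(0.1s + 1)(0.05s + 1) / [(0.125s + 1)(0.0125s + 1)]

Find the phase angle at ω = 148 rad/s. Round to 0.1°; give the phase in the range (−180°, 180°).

At ω = 148 rad/s:
zero (1 + j148·0.1) = 1 + j14.8 → |·| ≈ 14.834, ∠ ≈ 86.13°
zero (1 + j148·0.05) = 1 + j7.4 → |·| ≈ 7.4673, ∠ ≈ 82.30°
pole (1 + j148·0.125) = 1 + j18.5 → |·| ≈ 18.527, ∠ ≈ 86.91°
pole (1 + j148·0.0125) = 1 + j1.85 → |·| ≈ 2.103, ∠ ≈ 61.61°
∠H = (86.13° + 82.30°) − (86.91° + 61.61°) = 19.91°

19.9°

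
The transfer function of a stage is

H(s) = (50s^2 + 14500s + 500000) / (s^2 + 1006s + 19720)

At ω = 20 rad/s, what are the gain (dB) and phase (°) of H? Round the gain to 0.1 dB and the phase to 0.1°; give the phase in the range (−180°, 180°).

26.1 dB, -15.0°

Substitute s = j20:
Numerator: 50(j20)^2 + 14500(j20) + 500000 = 480000 + j290000
Denominator: (j20)^2 + 1006(j20) + 19720 = 19320 + j20120
|N| = √(480000² + 290000²) ≈ 5.608e+05, ∠N ≈ 31.14°
|D| = √(19320² + 20120²) ≈ 27894, ∠D ≈ 46.16°
|H| = 5.608e+05 / 27894 ≈ 20.105
Gain = 20 log₁₀(20.105) ≈ 26.07 dB
∠H = 31.14° − 46.16° = -15.02°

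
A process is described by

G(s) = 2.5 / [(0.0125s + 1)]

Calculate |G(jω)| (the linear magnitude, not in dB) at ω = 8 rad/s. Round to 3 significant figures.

At ω = 8 rad/s:
pole (1 + j8·0.0125) = 1 + j0.1 → |·| ≈ 1.005, ∠ ≈ 5.71°
|G| = 2.5 · 1 / (1.005) ≈ 2.4876

2.49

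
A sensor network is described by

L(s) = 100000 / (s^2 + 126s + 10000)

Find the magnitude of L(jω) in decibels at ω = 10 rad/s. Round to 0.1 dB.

20.0 dB

At s = jω = j10:
quadratic: (j10)² + 126·j10 + 10000 = 9900 + j1260 → |·| ≈ 9979.9, ∠ ≈ 7.25°
|L| = 100000 / 9979.9 ≈ 10.02
Gain = 20 log₁₀(10.02) ≈ 20.02 dB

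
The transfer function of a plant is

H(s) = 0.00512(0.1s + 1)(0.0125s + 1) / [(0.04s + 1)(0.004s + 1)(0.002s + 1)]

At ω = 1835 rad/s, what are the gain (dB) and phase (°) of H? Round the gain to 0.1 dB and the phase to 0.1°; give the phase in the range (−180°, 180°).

-39.6 dB, -69.0°

At ω = 1835 rad/s:
zero (1 + j1835·0.1) = 1 + j183.5 → |·| ≈ 183.5, ∠ ≈ 89.69°
zero (1 + j1835·0.0125) = 1 + j22.9375 → |·| ≈ 22.959, ∠ ≈ 87.50°
pole (1 + j1835·0.04) = 1 + j73.4 → |·| ≈ 73.407, ∠ ≈ 89.22°
pole (1 + j1835·0.004) = 1 + j7.34 → |·| ≈ 7.4078, ∠ ≈ 82.24°
pole (1 + j1835·0.002) = 1 + j3.67 → |·| ≈ 3.8038, ∠ ≈ 74.76°
|H| = 0.00512 · 183.5 · 22.959 / (73.407 · 7.4078 · 3.8038) ≈ 0.010428
Gain = 20 log₁₀(0.010428) ≈ -39.64 dB
∠H = (89.69° + 87.50°) − (89.22° + 82.24° + 74.76°) = -69.03°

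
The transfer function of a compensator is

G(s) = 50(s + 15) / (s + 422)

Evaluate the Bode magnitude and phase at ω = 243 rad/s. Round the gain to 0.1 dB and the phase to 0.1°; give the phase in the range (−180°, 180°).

At s = jω = j243:
zero (s+15): 15 + j243 → |·| = √(15²+243²) = √59274 ≈ 243.46, ∠ = arctan(243/15) ≈ 86.47°
pole (s+422): 422 + j243 → |·| = √(422²+243²) = √237133 ≈ 486.96, ∠ = arctan(243/422) ≈ 29.93°
|G| = 50 · 243.46 / 486.96 ≈ 24.998
Gain = 20 log₁₀(24.998) ≈ 27.96 dB
∠G = 86.47° − 29.93° = 56.54°

28.0 dB, 56.5°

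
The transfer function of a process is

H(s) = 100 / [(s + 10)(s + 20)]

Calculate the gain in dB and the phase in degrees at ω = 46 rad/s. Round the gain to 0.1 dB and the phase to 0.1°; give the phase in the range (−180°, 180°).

At s = jω = j46:
pole (s+10): 10 + j46 → |·| = √(10²+46²) = √2216 ≈ 47.074, ∠ = arctan(46/10) ≈ 77.74°
pole (s+20): 20 + j46 → |·| = √(20²+46²) = √2516 ≈ 50.16, ∠ = arctan(46/20) ≈ 66.50°
|H| = 100 / 2361.2 ≈ 0.042351
Gain = 20 log₁₀(0.042351) ≈ -27.46 dB
∠H = 0.00° − 144.24° = -144.24°

-27.5 dB, -144.2°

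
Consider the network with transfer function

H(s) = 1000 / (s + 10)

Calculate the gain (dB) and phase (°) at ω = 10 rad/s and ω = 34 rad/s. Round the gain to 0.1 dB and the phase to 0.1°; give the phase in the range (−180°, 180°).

Substitute s = j10:
Numerator: 1000 = 1000 + j0
Denominator: (j10) + 10 = 10 + j10
|N| = √(1000² + 0²) ≈ 1000, ∠N ≈ 0.00°
|D| = √(10² + 10²) ≈ 14.142, ∠D ≈ 45.00°
|H| = 1000 / 14.142 ≈ 70.711
Gain = 20 log₁₀(70.711) ≈ 36.99 dB
∠H = 0.00° − 45.00° = -45.00°

Substitute s = j34:
Numerator: 1000 = 1000 + j0
Denominator: (j34) + 10 = 10 + j34
|N| = √(1000² + 0²) ≈ 1000, ∠N ≈ 0.00°
|D| = √(10² + 34²) ≈ 35.44, ∠D ≈ 73.61°
|H| = 1000 / 35.44 ≈ 28.217
Gain = 20 log₁₀(28.217) ≈ 29.01 dB
∠H = 0.00° − 73.61° = -73.61°

ω = 10: 37.0 dB, -45.0°; ω = 34: 29.0 dB, -73.6°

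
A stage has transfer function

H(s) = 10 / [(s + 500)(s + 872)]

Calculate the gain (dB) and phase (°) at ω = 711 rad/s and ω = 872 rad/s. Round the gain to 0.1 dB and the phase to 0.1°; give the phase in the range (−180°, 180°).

ω = 711: -99.8 dB, -94.1°; ω = 872: -101.9 dB, -105.2°

At s = jω = j711:
pole (s+500): 500 + j711 → |·| = √(500²+711²) = √755521 ≈ 869.21, ∠ = arctan(711/500) ≈ 54.88°
pole (s+872): 872 + j711 → |·| = √(872²+711²) = √1265905 ≈ 1125.1, ∠ = arctan(711/872) ≈ 39.19°
|H| = 10 / 9.7795e+05 ≈ 1.0225e-05
Gain = 20 log₁₀(1.0225e-05) ≈ -99.81 dB
∠H = 0.00° − 94.07° = -94.07°

At s = jω = j872:
pole (s+500): 500 + j872 → |·| = √(500²+872²) = √1010384 ≈ 1005.2, ∠ = arctan(872/500) ≈ 60.17°
pole (s+872): 872 + j872 → |·| = √(872²+872²) = √1520768 ≈ 1233.2, ∠ = arctan(872/872) ≈ 45.00°
|H| = 10 / 1.2396e+06 ≈ 8.0671e-06
Gain = 20 log₁₀(8.0671e-06) ≈ -101.87 dB
∠H = 0.00° − 105.17° = -105.17°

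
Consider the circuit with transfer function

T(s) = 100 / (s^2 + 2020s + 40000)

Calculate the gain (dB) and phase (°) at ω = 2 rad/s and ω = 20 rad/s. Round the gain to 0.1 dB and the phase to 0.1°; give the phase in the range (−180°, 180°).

ω = 2: -52.1 dB, -5.8°; ω = 20: -55.1 dB, -45.6°

Substitute s = j2:
Numerator: 100 = 100 + j0
Denominator: (j2)^2 + 2020(j2) + 40000 = 39996 + j4040
|N| = √(100² + 0²) ≈ 100, ∠N ≈ 0.00°
|D| = √(39996² + 4040²) ≈ 40200, ∠D ≈ 5.77°
|T| = 100 / 40200 ≈ 0.0024876
Gain = 20 log₁₀(0.0024876) ≈ -52.08 dB
∠T = 0.00° − 5.77° = -5.77°

Substitute s = j20:
Numerator: 100 = 100 + j0
Denominator: (j20)^2 + 2020(j20) + 40000 = 39600 + j40400
|N| = √(100² + 0²) ≈ 100, ∠N ≈ 0.00°
|D| = √(39600² + 40400²) ≈ 56571, ∠D ≈ 45.57°
|T| = 100 / 56571 ≈ 0.0017677
Gain = 20 log₁₀(0.0017677) ≈ -55.05 dB
∠T = 0.00° − 45.57° = -45.57°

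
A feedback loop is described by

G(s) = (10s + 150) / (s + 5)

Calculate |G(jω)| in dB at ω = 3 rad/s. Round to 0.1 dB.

28.4 dB

Substitute s = j3:
Numerator: 10(j3) + 150 = 150 + j30
Denominator: (j3) + 5 = 5 + j3
|N| = √(150² + 30²) ≈ 152.97, ∠N ≈ 11.31°
|D| = √(5² + 3²) ≈ 5.831, ∠D ≈ 30.96°
|G| = 152.97 / 5.831 ≈ 26.234
Gain = 20 log₁₀(26.234) ≈ 28.38 dB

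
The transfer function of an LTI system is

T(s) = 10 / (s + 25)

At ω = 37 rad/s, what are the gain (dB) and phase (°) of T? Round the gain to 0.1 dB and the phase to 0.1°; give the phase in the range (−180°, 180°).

-13.0 dB, -56.0°

At s = jω = j37:
pole (s+25): 25 + j37 → |·| = √(25²+37²) = √1994 ≈ 44.654, ∠ = arctan(37/25) ≈ 55.95°
|T| = 10 / 44.654 ≈ 0.22394
Gain = 20 log₁₀(0.22394) ≈ -13.00 dB
∠T = 0.00° − 55.95° = -55.95°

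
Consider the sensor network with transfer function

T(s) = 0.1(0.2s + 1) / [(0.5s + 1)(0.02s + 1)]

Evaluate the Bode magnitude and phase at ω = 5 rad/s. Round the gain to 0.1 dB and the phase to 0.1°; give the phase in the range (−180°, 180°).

At ω = 5 rad/s:
zero (1 + j5·0.2) = 1 + j1 → |·| ≈ 1.4142, ∠ ≈ 45.00°
pole (1 + j5·0.5) = 1 + j2.5 → |·| ≈ 2.6926, ∠ ≈ 68.20°
pole (1 + j5·0.02) = 1 + j0.1 → |·| ≈ 1.005, ∠ ≈ 5.71°
|T| = 0.1 · 1.4142 / (2.6926 · 1.005) ≈ 0.05226
Gain = 20 log₁₀(0.05226) ≈ -25.64 dB
∠T = (45.00°) − (68.20° + 5.71°) = -28.91°

-25.6 dB, -28.9°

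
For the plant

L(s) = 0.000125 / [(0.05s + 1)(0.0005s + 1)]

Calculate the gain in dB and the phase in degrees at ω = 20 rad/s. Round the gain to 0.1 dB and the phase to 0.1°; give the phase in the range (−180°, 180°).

-81.1 dB, -45.6°

At ω = 20 rad/s:
pole (1 + j20·0.05) = 1 + j1 → |·| ≈ 1.4142, ∠ ≈ 45.00°
pole (1 + j20·0.0005) = 1 + j0.01 → |·| ≈ 1, ∠ ≈ 0.57°
|L| = 0.000125 · 1 / (1.4142 · 1) ≈ 8.8389e-05
Gain = 20 log₁₀(8.8389e-05) ≈ -81.07 dB
∠L = (0°) − (45.00° + 0.57°) = -45.57°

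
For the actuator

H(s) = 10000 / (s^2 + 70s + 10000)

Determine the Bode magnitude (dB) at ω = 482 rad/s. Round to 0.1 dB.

-27.0 dB

At s = jω = j482:
quadratic: (j482)² + 70·j482 + 10000 = -222324 + j33740 → |·| ≈ 2.2487e+05, ∠ ≈ 171.37°
|H| = 10000 / 2.2487e+05 ≈ 0.04447
Gain = 20 log₁₀(0.04447) ≈ -27.04 dB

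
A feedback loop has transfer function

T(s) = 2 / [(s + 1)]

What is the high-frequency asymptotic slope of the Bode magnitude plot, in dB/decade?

Each pole contributes −20 dB/decade at high frequency; each zero contributes +20 dB/decade.
Net: 0 zero(s) − 1 pole(s) → -20 dB/decade.

-20 dB/decade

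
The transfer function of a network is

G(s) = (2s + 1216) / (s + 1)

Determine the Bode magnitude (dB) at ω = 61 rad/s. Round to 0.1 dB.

Substitute s = j61:
Numerator: 2(j61) + 1216 = 1216 + j122
Denominator: (j61) + 1 = 1 + j61
|N| = √(1216² + 122²) ≈ 1222.1, ∠N ≈ 5.73°
|D| = √(1² + 61²) ≈ 61.008, ∠D ≈ 89.06°
|G| = 1222.1 / 61.008 ≈ 20.032
Gain = 20 log₁₀(20.032) ≈ 26.03 dB

26.0 dB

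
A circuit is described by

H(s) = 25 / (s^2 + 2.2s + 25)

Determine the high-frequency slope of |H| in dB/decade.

Each pole contributes −20 dB/decade at high frequency; each zero contributes +20 dB/decade.
Net: 0 zero(s) − 2 pole(s) → -40 dB/decade.

-40 dB/decade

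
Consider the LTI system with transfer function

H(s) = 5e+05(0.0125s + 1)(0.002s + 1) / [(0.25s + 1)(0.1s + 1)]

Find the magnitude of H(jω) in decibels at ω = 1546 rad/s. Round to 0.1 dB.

54.4 dB

At ω = 1546 rad/s:
zero (1 + j1546·0.0125) = 1 + j19.325 → |·| ≈ 19.351, ∠ ≈ 87.04°
zero (1 + j1546·0.002) = 1 + j3.092 → |·| ≈ 3.2497, ∠ ≈ 72.08°
pole (1 + j1546·0.25) = 1 + j386.5 → |·| ≈ 386.5, ∠ ≈ 89.85°
pole (1 + j1546·0.1) = 1 + j154.6 → |·| ≈ 154.6, ∠ ≈ 89.63°
|H| = 5e+05 · 19.351 · 3.2497 / (386.5 · 154.6) ≈ 526.21
Gain = 20 log₁₀(526.21) ≈ 54.42 dB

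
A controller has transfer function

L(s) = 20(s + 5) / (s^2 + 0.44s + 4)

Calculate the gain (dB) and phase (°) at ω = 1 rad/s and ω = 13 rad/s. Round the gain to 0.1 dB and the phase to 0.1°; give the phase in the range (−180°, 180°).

ω = 1: 30.5 dB, 3.0°; ω = 13: 4.5 dB, -109.1°

At s = jω = j1:
zero (s+5): 5 + j1 → |·| = √(5²+1²) = √26 ≈ 5.099, ∠ = arctan(1/5) ≈ 11.31°
quadratic: (j1)² + 0.44·j1 + 4 = 3 + j0.44 → |·| ≈ 3.0321, ∠ ≈ 8.34°
|L| = 20 · 5.099 / 3.0321 ≈ 33.633
Gain = 20 log₁₀(33.633) ≈ 30.54 dB
∠L = 11.31° − 8.34° = 2.97°

At s = jω = j13:
zero (s+5): 5 + j13 → |·| = √(5²+13²) = √194 ≈ 13.928, ∠ = arctan(13/5) ≈ 68.96°
quadratic: (j13)² + 0.44·j13 + 4 = -165 + j5.72 → |·| ≈ 165.1, ∠ ≈ 178.01°
|L| = 20 · 13.928 / 165.1 ≈ 1.6872
Gain = 20 log₁₀(1.6872) ≈ 4.54 dB
∠L = 68.96° − 178.01° = -109.05°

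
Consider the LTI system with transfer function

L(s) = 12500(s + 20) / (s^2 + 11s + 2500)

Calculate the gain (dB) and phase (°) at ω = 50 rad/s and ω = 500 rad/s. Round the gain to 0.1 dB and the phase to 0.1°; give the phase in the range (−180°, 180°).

At s = jω = j50:
zero (s+20): 20 + j50 → |·| = √(20²+50²) = √2900 ≈ 53.852, ∠ = arctan(50/20) ≈ 68.20°
quadratic: (j50)² + 11·j50 + 2500 = 0 + j550 → |·| ≈ 550, ∠ ≈ 90.00°
|L| = 12500 · 53.852 / 550 ≈ 1223.9
Gain = 20 log₁₀(1223.9) ≈ 61.75 dB
∠L = 68.20° − 90.00° = -21.80°

At s = jω = j500:
zero (s+20): 20 + j500 → |·| = √(20²+500²) = √250400 ≈ 500.4, ∠ = arctan(500/20) ≈ 87.71°
quadratic: (j500)² + 11·j500 + 2500 = -247500 + j5500 → |·| ≈ 2.4756e+05, ∠ ≈ 178.73°
|L| = 12500 · 500.4 / 2.4756e+05 ≈ 25.267
Gain = 20 log₁₀(25.267) ≈ 28.05 dB
∠L = 87.71° − 178.73° = -91.02°

ω = 50: 61.8 dB, -21.8°; ω = 500: 28.1 dB, -91.0°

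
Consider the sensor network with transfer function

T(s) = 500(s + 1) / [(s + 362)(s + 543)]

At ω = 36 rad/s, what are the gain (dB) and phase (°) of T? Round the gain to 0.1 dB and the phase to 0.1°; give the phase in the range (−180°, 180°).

At s = jω = j36:
zero (s+1): 1 + j36 → |·| = √(1²+36²) = √1297 ≈ 36.014, ∠ = arctan(36/1) ≈ 88.41°
pole (s+362): 362 + j36 → |·| = √(362²+36²) = √132340 ≈ 363.79, ∠ = arctan(36/362) ≈ 5.68°
pole (s+543): 543 + j36 → |·| = √(543²+36²) = √296145 ≈ 544.19, ∠ = arctan(36/543) ≈ 3.79°
|T| = 500 · 36.014 / 1.9797e+05 ≈ 0.090958
Gain = 20 log₁₀(0.090958) ≈ -20.82 dB
∠T = 88.41° − 9.47° = 78.94°

-20.8 dB, 78.9°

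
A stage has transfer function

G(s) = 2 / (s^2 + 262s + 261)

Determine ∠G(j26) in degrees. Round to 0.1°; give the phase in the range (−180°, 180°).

Substitute s = j26:
Numerator: 2 = 2 + j0
Denominator: (j26)^2 + 262(j26) + 261 = -415 + j6812
|N| = √(2² + 0²) ≈ 2, ∠N ≈ 0.00°
|D| = √(415² + 6812²) ≈ 6824.6, ∠D ≈ 93.49°
∠G = 0.00° − 93.49° = -93.49°

-93.5°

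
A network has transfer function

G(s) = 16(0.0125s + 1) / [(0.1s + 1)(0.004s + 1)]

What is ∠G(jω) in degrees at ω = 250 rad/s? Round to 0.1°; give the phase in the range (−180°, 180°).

At ω = 250 rad/s:
zero (1 + j250·0.0125) = 1 + j3.125 → |·| ≈ 3.2811, ∠ ≈ 72.26°
pole (1 + j250·0.1) = 1 + j25 → |·| ≈ 25.02, ∠ ≈ 87.71°
pole (1 + j250·0.004) = 1 + j1 → |·| ≈ 1.4142, ∠ ≈ 45.00°
∠G = (72.26°) − (87.71° + 45.00°) = -60.45°

-60.5°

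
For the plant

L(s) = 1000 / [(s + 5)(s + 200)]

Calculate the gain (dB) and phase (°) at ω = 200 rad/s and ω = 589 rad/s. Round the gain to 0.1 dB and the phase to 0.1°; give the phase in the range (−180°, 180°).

At s = jω = j200:
pole (s+5): 5 + j200 → |·| = √(5²+200²) = √40025 ≈ 200.06, ∠ = arctan(200/5) ≈ 88.57°
pole (s+200): 200 + j200 → |·| = √(200²+200²) = √80000 ≈ 282.84, ∠ = arctan(200/200) ≈ 45.00°
|L| = 1000 / 56585 ≈ 0.017673
Gain = 20 log₁₀(0.017673) ≈ -35.05 dB
∠L = 0.00° − 133.57° = -133.57°

At s = jω = j589:
pole (s+5): 5 + j589 → |·| = √(5²+589²) = √346946 ≈ 589.02, ∠ = arctan(589/5) ≈ 89.51°
pole (s+200): 200 + j589 → |·| = √(200²+589²) = √386921 ≈ 622.03, ∠ = arctan(589/200) ≈ 71.24°
|L| = 1000 / 3.6639e+05 ≈ 0.0027293
Gain = 20 log₁₀(0.0027293) ≈ -51.28 dB
∠L = 0.00° − 160.75° = -160.75°

ω = 200: -35.1 dB, -133.6°; ω = 589: -51.3 dB, -160.8°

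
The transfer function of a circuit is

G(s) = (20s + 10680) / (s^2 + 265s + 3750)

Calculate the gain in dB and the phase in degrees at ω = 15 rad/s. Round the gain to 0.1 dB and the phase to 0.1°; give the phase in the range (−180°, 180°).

6.1 dB, -46.8°

Substitute s = j15:
Numerator: 20(j15) + 10680 = 10680 + j300
Denominator: (j15)^2 + 265(j15) + 3750 = 3525 + j3975
|N| = √(10680² + 300²) ≈ 10684, ∠N ≈ 1.61°
|D| = √(3525² + 3975²) ≈ 5312.8, ∠D ≈ 48.43°
|G| = 10684 / 5312.8 ≈ 2.011
Gain = 20 log₁₀(2.011) ≈ 6.07 dB
∠G = 1.61° − 48.43° = -46.82°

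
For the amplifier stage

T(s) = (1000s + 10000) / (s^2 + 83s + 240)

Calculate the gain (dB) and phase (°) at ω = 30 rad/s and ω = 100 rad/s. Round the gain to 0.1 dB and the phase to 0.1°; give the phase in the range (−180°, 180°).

ω = 30: 21.8 dB, -33.3°; ω = 100: 17.9 dB, -55.3°

Substitute s = j30:
Numerator: 1000(j30) + 10000 = 10000 + j30000
Denominator: (j30)^2 + 83(j30) + 240 = -660 + j2490
|N| = √(10000² + 30000²) ≈ 31623, ∠N ≈ 71.57°
|D| = √(660² + 2490²) ≈ 2576, ∠D ≈ 104.85°
|T| = 31623 / 2576 ≈ 12.276
Gain = 20 log₁₀(12.276) ≈ 21.78 dB
∠T = 71.57° − 104.85° = -33.28°

Substitute s = j100:
Numerator: 1000(j100) + 10000 = 10000 + j100000
Denominator: (j100)^2 + 83(j100) + 240 = -9760 + j8300
|N| = √(10000² + 100000²) ≈ 1.005e+05, ∠N ≈ 84.29°
|D| = √(9760² + 8300²) ≈ 12812, ∠D ≈ 139.62°
|T| = 1.005e+05 / 12812 ≈ 7.8442
Gain = 20 log₁₀(7.8442) ≈ 17.89 dB
∠T = 84.29° − 139.62° = -55.33°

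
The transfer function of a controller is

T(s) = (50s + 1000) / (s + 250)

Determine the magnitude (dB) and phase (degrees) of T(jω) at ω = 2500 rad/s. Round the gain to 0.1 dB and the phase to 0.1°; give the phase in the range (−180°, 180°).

Substitute s = j2500:
Numerator: 50(j2500) + 1000 = 1000 + j125000
Denominator: (j2500) + 250 = 250 + j2500
|N| = √(1000² + 125000²) ≈ 1.25e+05, ∠N ≈ 89.54°
|D| = √(250² + 2500²) ≈ 2512.5, ∠D ≈ 84.29°
|T| = 1.25e+05 / 2512.5 ≈ 49.751
Gain = 20 log₁₀(49.751) ≈ 33.94 dB
∠T = 89.54° − 84.29° = 5.25°

33.9 dB, 5.3°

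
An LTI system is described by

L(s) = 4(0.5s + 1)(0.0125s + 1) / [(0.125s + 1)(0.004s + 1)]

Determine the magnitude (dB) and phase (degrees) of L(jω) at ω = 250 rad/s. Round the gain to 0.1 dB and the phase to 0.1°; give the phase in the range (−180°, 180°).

At ω = 250 rad/s:
zero (1 + j250·0.5) = 1 + j125 → |·| ≈ 125, ∠ ≈ 89.54°
zero (1 + j250·0.0125) = 1 + j3.125 → |·| ≈ 3.2811, ∠ ≈ 72.26°
pole (1 + j250·0.125) = 1 + j31.25 → |·| ≈ 31.266, ∠ ≈ 88.17°
pole (1 + j250·0.004) = 1 + j1 → |·| ≈ 1.4142, ∠ ≈ 45.00°
|L| = 4 · 125 · 3.2811 / (31.266 · 1.4142) ≈ 37.103
Gain = 20 log₁₀(37.103) ≈ 31.39 dB
∠L = (89.54° + 72.26°) − (88.17° + 45.00°) = 28.63°

31.4 dB, 28.6°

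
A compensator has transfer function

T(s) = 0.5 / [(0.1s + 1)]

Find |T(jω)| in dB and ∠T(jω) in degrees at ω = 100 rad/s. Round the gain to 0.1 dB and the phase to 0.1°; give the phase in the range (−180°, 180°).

-26.1 dB, -84.3°

At ω = 100 rad/s:
pole (1 + j100·0.1) = 1 + j10 → |·| ≈ 10.05, ∠ ≈ 84.29°
|T| = 0.5 · 1 / (10.05) ≈ 0.049751
Gain = 20 log₁₀(0.049751) ≈ -26.06 dB
∠T = (0°) − (84.29°) = -84.29°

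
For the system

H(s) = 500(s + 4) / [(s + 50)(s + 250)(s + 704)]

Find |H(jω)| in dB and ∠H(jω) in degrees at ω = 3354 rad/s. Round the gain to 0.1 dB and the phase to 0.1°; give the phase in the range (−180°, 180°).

-87.3 dB, -163.1°

At s = jω = j3354:
zero (s+4): 4 + j3354 → |·| = √(4²+3354²) = √11249332 ≈ 3354, ∠ = arctan(3354/4) ≈ 89.93°
pole (s+50): 50 + j3354 → |·| = √(50²+3354²) = √11251816 ≈ 3354.4, ∠ = arctan(3354/50) ≈ 89.15°
pole (s+250): 250 + j3354 → |·| = √(250²+3354²) = √11311816 ≈ 3363.3, ∠ = arctan(3354/250) ≈ 85.74°
pole (s+704): 704 + j3354 → |·| = √(704²+3354²) = √11744932 ≈ 3427.1, ∠ = arctan(3354/704) ≈ 78.15°
|H| = 500 · 3354 / 3.8664e+10 ≈ 4.3374e-05
Gain = 20 log₁₀(4.3374e-05) ≈ -87.26 dB
∠H = 89.93° − 253.04° = -163.11°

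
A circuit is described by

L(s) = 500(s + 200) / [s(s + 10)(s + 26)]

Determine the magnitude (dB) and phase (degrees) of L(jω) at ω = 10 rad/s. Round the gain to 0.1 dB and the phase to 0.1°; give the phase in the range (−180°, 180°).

At s = jω = j10:
zero (s+200): 200 + j10 → |·| = √(200²+10²) = √40100 ≈ 200.25, ∠ = arctan(10/200) ≈ 2.86°
pole (s+10): 10 + j10 → |·| = √(10²+10²) = √200 ≈ 14.142, ∠ = arctan(10/10) ≈ 45.00°
pole (s+26): 26 + j10 → |·| = √(26²+10²) = √776 ≈ 27.857, ∠ = arctan(10/26) ≈ 21.04°
pole at origin: |s| = 10, ∠ = 90.00° (in denominator)
|L| = 500 · 200.25 / 3939.5 ≈ 25.416
Gain = 20 log₁₀(25.416) ≈ 28.10 dB
∠L = 2.86° − 156.04° = -153.18°

28.1 dB, -153.2°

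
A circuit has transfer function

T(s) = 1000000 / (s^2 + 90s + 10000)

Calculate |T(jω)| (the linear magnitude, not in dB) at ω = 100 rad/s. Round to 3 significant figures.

111

At s = jω = j100:
quadratic: (j100)² + 90·j100 + 10000 = 0 + j9000 → |·| ≈ 9000, ∠ ≈ 90.00°
|T| = 1000000 / 9000 ≈ 111.11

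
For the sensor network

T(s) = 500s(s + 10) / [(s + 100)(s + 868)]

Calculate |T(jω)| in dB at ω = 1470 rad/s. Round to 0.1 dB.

At s = jω = j1470:
zero (s+10): 10 + j1470 → |·| = √(10²+1470²) = √2161000 ≈ 1470, ∠ = arctan(1470/10) ≈ 89.61°
zero at origin: s = j1470 → |·| = 1470, ∠ = 90.00°
pole (s+100): 100 + j1470 → |·| = √(100²+1470²) = √2170900 ≈ 1473.4, ∠ = arctan(1470/100) ≈ 86.11°
pole (s+868): 868 + j1470 → |·| = √(868²+1470²) = √2914324 ≈ 1707.1, ∠ = arctan(1470/868) ≈ 59.44°
|T| = 500 · 2.1609e+06 / 2.5152e+06 ≈ 429.57
Gain = 20 log₁₀(429.57) ≈ 52.66 dB

52.7 dB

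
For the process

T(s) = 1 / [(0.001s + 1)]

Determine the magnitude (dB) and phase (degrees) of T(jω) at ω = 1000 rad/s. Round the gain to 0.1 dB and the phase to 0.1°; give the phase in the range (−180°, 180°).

At ω = 1000 rad/s:
pole (1 + j1000·0.001) = 1 + j1 → |·| ≈ 1.4142, ∠ ≈ 45.00°
|T| = 1 · 1 / (1.4142) ≈ 0.70711
Gain = 20 log₁₀(0.70711) ≈ -3.01 dB
∠T = (0°) − (45.00°) = -45.00°

-3.0 dB, -45.0°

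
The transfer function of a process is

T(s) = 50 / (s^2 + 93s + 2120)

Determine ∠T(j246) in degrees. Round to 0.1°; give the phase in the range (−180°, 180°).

Substitute s = j246:
Numerator: 50 = 50 + j0
Denominator: (j246)^2 + 93(j246) + 2120 = -58396 + j22878
|N| = √(50² + 0²) ≈ 50, ∠N ≈ 0.00°
|D| = √(58396² + 22878²) ≈ 62718, ∠D ≈ 158.61°
∠T = 0.00° − 158.61° = -158.61°

-158.6°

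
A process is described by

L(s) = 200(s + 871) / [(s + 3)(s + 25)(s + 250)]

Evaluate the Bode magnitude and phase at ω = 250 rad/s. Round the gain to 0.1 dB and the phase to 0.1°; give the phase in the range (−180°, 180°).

At s = jω = j250:
zero (s+871): 871 + j250 → |·| = √(871²+250²) = √821141 ≈ 906.17, ∠ = arctan(250/871) ≈ 16.01°
pole (s+3): 3 + j250 → |·| = √(3²+250²) = √62509 ≈ 250.02, ∠ = arctan(250/3) ≈ 89.31°
pole (s+25): 25 + j250 → |·| = √(25²+250²) = √63125 ≈ 251.25, ∠ = arctan(250/25) ≈ 84.29°
pole (s+250): 250 + j250 → |·| = √(250²+250²) = √125000 ≈ 353.55, ∠ = arctan(250/250) ≈ 45.00°
|L| = 200 · 906.17 / 2.2209e+07 ≈ 0.0081604
Gain = 20 log₁₀(0.0081604) ≈ -41.77 dB
∠L = 16.01° − 218.60° = -202.59° ≡ 157.41° (principal value)

-41.8 dB, 157.4°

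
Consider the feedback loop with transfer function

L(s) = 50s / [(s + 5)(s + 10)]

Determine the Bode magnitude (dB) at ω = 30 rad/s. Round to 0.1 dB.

At s = jω = j30:
zero at origin: s = j30 → |·| = 30, ∠ = 90.00°
pole (s+5): 5 + j30 → |·| = √(5²+30²) = √925 ≈ 30.414, ∠ = arctan(30/5) ≈ 80.54°
pole (s+10): 10 + j30 → |·| = √(10²+30²) = √1000 ≈ 31.623, ∠ = arctan(30/10) ≈ 71.57°
|L| = 50 · 30 / 961.78 ≈ 1.5596
Gain = 20 log₁₀(1.5596) ≈ 3.86 dB

3.9 dB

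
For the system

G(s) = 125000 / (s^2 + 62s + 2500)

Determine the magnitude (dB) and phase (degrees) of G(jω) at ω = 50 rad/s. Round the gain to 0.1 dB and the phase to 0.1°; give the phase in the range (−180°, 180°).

At s = jω = j50:
quadratic: (j50)² + 62·j50 + 2500 = 0 + j3100 → |·| ≈ 3100, ∠ ≈ 90.00°
|G| = 125000 / 3100 ≈ 40.323
Gain = 20 log₁₀(40.323) ≈ 32.11 dB
∠G = 0.00° − 90.00° = -90.00°

32.1 dB, -90.0°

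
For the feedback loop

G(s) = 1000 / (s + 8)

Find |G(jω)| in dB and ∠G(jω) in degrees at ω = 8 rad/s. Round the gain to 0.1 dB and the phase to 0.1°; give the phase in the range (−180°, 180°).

38.9 dB, -45.0°

Substitute s = j8:
Numerator: 1000 = 1000 + j0
Denominator: (j8) + 8 = 8 + j8
|N| = √(1000² + 0²) ≈ 1000, ∠N ≈ 0.00°
|D| = √(8² + 8²) ≈ 11.314, ∠D ≈ 45.00°
|G| = 1000 / 11.314 ≈ 88.386
Gain = 20 log₁₀(88.386) ≈ 38.93 dB
∠G = 0.00° − 45.00° = -45.00°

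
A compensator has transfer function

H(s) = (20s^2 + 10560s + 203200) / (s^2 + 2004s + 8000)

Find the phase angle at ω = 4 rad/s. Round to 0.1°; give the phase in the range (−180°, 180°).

Substitute s = j4:
Numerator: 20(j4)^2 + 10560(j4) + 203200 = 202880 + j42240
Denominator: (j4)^2 + 2004(j4) + 8000 = 7984 + j8016
|N| = √(202880² + 42240²) ≈ 2.0723e+05, ∠N ≈ 11.76°
|D| = √(7984² + 8016²) ≈ 11314, ∠D ≈ 45.11°
∠H = 11.76° − 45.11° = -33.35°

-33.4°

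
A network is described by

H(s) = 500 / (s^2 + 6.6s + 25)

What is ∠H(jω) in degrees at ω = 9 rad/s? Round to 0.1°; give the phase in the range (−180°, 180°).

At s = jω = j9:
quadratic: (j9)² + 6.6·j9 + 25 = -56 + j59.4 → |·| ≈ 81.636, ∠ ≈ 133.31°
∠H = 0.00° − 133.31° = -133.31°

-133.3°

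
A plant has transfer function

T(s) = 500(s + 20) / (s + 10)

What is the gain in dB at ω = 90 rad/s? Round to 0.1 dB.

54.1 dB

At s = jω = j90:
zero (s+20): 20 + j90 → |·| = √(20²+90²) = √8500 ≈ 92.195, ∠ = arctan(90/20) ≈ 77.47°
pole (s+10): 10 + j90 → |·| = √(10²+90²) = √8200 ≈ 90.554, ∠ = arctan(90/10) ≈ 83.66°
|T| = 500 · 92.195 / 90.554 ≈ 509.06
Gain = 20 log₁₀(509.06) ≈ 54.14 dB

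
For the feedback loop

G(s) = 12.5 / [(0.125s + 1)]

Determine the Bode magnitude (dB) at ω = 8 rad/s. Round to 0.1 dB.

At ω = 8 rad/s:
pole (1 + j8·0.125) = 1 + j1 → |·| ≈ 1.4142, ∠ ≈ 45.00°
|G| = 12.5 · 1 / (1.4142) ≈ 8.8389
Gain = 20 log₁₀(8.8389) ≈ 18.93 dB

18.9 dB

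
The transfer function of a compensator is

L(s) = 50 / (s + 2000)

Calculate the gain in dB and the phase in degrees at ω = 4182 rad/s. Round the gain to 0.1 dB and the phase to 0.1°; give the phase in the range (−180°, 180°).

Substitute s = j4182:
Numerator: 50 = 50 + j0
Denominator: (j4182) + 2000 = 2000 + j4182
|N| = √(50² + 0²) ≈ 50, ∠N ≈ 0.00°
|D| = √(2000² + 4182²) ≈ 4635.6, ∠D ≈ 64.44°
|L| = 50 / 4635.6 ≈ 0.010786
Gain = 20 log₁₀(0.010786) ≈ -39.34 dB
∠L = 0.00° − 64.44° = -64.44°

-39.3 dB, -64.4°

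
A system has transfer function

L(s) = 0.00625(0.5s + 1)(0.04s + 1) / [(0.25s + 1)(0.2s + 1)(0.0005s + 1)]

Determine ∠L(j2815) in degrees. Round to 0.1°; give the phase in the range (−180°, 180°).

At ω = 2815 rad/s:
zero (1 + j2815·0.5) = 1 + j1407.5 → |·| ≈ 1407.5, ∠ ≈ 89.96°
zero (1 + j2815·0.04) = 1 + j112.6 → |·| ≈ 112.6, ∠ ≈ 89.49°
pole (1 + j2815·0.25) = 1 + j703.75 → |·| ≈ 703.75, ∠ ≈ 89.92°
pole (1 + j2815·0.2) = 1 + j563 → |·| ≈ 563, ∠ ≈ 89.90°
pole (1 + j2815·0.0005) = 1 + j1.4075 → |·| ≈ 1.7266, ∠ ≈ 54.61°
∠L = (89.96° + 89.49°) − (89.92° + 89.90° + 54.61°) = -54.98°

-55.0°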